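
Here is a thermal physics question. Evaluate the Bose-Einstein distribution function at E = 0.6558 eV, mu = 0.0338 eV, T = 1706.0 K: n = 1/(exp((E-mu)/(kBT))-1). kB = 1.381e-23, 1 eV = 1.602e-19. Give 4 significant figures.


Step 1: (E - mu) = 0.622 eV
Step 2: x = (E-mu)*eV/(kB*T) = 0.622*1.602e-19/(1.381e-23*1706.0) = 4.229
Step 3: exp(x) = 68.68
Step 4: n = 1/(exp(x)-1) = 0.01478

0.01478


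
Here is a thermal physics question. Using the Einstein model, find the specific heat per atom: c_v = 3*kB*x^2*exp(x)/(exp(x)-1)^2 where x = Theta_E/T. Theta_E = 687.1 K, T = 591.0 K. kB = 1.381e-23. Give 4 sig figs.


Step 1: x = Theta_E/T = 687.1/591.0 = 1.163
Step 2: x^2 = 1.352
Step 3: exp(x) = 3.198
Step 4: c_v = 3*1.381e-23*1.352*3.198/(3.198-1)^2 = 3.706e-23

3.706e-23


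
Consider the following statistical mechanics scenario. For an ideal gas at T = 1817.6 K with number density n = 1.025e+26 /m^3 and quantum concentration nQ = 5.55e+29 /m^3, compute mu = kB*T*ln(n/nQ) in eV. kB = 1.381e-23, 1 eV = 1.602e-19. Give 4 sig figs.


Step 1: n/nQ = 1.025e+26/5.55e+29 = 0.0001847
Step 2: ln(n/nQ) = -8.597
Step 3: mu = kB*T*ln(n/nQ) = 2.51e-20*-8.597 = -2.158e-19 J
Step 4: Convert to eV: -2.158e-19/1.602e-19 = -1.347 eV

-1.347


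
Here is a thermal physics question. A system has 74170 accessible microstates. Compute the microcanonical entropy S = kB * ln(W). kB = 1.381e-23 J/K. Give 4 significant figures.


Step 1: ln(W) = ln(74170) = 11.21
Step 2: S = kB * ln(W) = 1.381e-23 * 11.21
Step 3: S = 1.549e-22 J/K

1.549e-22


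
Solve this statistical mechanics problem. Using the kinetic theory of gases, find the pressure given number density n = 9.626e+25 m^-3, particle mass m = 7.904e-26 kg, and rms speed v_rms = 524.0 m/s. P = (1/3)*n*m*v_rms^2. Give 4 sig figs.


Step 1: v_rms^2 = 524.0^2 = 2.746e+05
Step 2: n*m = 9.626e+25*7.904e-26 = 7.608
Step 3: P = (1/3)*7.608*2.746e+05 = 6.964e+05 Pa

6.964e+05


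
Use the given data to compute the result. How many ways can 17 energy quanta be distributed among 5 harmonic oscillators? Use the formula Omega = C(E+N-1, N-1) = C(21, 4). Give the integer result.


Step 1: Use binomial coefficient C(21, 4)
Step 2: Numerator = 21! / 17!
Step 3: Denominator = 4!
Step 4: Omega = 5985

5985


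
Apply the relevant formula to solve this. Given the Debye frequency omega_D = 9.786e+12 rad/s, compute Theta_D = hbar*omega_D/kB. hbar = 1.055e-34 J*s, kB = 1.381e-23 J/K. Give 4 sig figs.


Step 1: hbar*omega_D = 1.055e-34 * 9.786e+12 = 1.032e-21 J
Step 2: Theta_D = 1.032e-21 / 1.381e-23
Step 3: Theta_D = 74.76 K

74.76


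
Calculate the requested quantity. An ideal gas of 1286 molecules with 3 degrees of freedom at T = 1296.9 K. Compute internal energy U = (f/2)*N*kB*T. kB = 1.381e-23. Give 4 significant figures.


Step 1: f/2 = 3/2 = 1.5
Step 2: N*kB*T = 1286*1.381e-23*1296.9 = 2.303e-17
Step 3: U = 1.5 * 2.303e-17 = 3.455e-17 J

3.455e-17


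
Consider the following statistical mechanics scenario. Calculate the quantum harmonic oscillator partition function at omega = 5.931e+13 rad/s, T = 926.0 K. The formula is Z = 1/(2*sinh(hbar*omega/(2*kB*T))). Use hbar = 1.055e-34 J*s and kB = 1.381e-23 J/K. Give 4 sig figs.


Step 1: Compute x = hbar*omega/(kB*T) = 1.055e-34*5.931e+13/(1.381e-23*926.0) = 0.4893
Step 2: x/2 = 0.2447
Step 3: sinh(x/2) = 0.2471
Step 4: Z = 1/(2*0.2471) = 2.023

2.023


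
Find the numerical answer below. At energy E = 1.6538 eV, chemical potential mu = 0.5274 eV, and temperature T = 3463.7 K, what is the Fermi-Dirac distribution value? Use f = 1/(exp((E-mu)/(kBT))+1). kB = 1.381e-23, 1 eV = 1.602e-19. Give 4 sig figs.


Step 1: (E - mu) = 1.6538 - 0.5274 = 1.126 eV
Step 2: Convert: (E-mu)*eV = 1.804e-19 J
Step 3: x = (E-mu)*eV/(kB*T) = 3.772
Step 4: f = 1/(exp(3.772)+1) = 0.02248

0.02248


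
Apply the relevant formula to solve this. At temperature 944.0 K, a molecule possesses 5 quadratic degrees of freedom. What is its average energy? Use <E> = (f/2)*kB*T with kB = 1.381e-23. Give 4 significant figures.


Step 1: f/2 = 5/2 = 2.5
Step 2: kB*T = 1.381e-23 * 944.0 = 1.304e-20
Step 3: <E> = 2.5 * 1.304e-20 = 3.259e-20 J

3.259e-20


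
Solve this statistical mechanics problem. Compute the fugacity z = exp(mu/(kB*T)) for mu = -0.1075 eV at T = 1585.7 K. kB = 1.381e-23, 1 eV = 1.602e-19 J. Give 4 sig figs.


Step 1: Convert mu to Joules: -0.1075*1.602e-19 = -1.722e-20 J
Step 2: kB*T = 1.381e-23*1585.7 = 2.19e-20 J
Step 3: mu/(kB*T) = -0.7864
Step 4: z = exp(-0.7864) = 0.4555

0.4555


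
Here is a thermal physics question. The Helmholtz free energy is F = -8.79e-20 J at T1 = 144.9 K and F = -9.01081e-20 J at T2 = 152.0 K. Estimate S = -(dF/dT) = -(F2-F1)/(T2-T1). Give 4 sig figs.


Step 1: dF = F2 - F1 = -9.01081e-20 - (-8.79e-20) = -2.2081e-21 J
Step 2: dT = T2 - T1 = 152.0 - 144.9 = 7.1 K
Step 3: S = -dF/dT = -(-2.2081e-21)/7.1 = 3.11e-22 J/K

3.11e-22


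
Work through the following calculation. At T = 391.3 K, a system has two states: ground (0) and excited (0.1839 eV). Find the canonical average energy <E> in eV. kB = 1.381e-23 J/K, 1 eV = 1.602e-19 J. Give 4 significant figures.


Step 1: beta*E = 0.1839*1.602e-19/(1.381e-23*391.3) = 5.452
Step 2: exp(-beta*E) = 0.004289
Step 3: <E> = 0.1839*0.004289/(1+0.004289) = 0.0007853 eV

0.0007853


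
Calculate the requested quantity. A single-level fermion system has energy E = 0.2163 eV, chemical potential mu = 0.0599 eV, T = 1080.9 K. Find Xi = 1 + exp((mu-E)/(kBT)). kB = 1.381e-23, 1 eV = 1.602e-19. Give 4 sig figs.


Step 1: (mu - E) = 0.0599 - 0.2163 = -0.1564 eV
Step 2: x = (mu-E)*eV/(kB*T) = -0.1564*1.602e-19/(1.381e-23*1080.9) = -1.678
Step 3: exp(x) = 0.1867
Step 4: Xi = 1 + 0.1867 = 1.187

1.187


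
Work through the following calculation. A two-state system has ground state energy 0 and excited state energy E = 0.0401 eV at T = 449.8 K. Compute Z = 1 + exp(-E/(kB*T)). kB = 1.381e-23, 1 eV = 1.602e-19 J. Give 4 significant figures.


Step 1: Compute beta*E = E*eV/(kB*T) = 0.0401*1.602e-19/(1.381e-23*449.8) = 1.034
Step 2: exp(-beta*E) = exp(-1.034) = 0.3555
Step 3: Z = 1 + 0.3555 = 1.356

1.356


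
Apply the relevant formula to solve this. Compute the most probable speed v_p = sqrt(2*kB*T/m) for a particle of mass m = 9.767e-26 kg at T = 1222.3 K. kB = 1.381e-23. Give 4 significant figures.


Step 1: Numerator = 2*kB*T = 2*1.381e-23*1222.3 = 3.376e-20
Step 2: Ratio = 3.376e-20 / 9.767e-26 = 3.457e+05
Step 3: v_p = sqrt(3.457e+05) = 587.9 m/s

587.9


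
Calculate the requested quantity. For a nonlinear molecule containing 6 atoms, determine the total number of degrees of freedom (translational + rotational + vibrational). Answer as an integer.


Step 1: Translational DOF = 3
Step 2: Rotational DOF (nonlinear) = 3
Step 3: Vibrational DOF = 3*6 - 6 = 12
Step 4: Total = 3 + 3 + 12 = 18

18


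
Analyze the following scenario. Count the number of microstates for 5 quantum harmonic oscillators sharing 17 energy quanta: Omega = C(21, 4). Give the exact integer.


Step 1: Use binomial coefficient C(21, 4)
Step 2: Numerator = 21! / 17!
Step 3: Denominator = 4!
Step 4: Omega = 5985

5985


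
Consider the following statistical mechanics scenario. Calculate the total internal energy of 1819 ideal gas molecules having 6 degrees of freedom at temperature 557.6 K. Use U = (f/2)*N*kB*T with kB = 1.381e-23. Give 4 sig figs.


Step 1: f/2 = 6/2 = 3.0
Step 2: N*kB*T = 1819*1.381e-23*557.6 = 1.401e-17
Step 3: U = 3.0 * 1.401e-17 = 4.202e-17 J

4.202e-17


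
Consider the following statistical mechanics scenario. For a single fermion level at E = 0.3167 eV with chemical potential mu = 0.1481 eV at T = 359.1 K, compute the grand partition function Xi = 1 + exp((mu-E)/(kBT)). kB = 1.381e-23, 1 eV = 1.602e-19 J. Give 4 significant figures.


Step 1: (mu - E) = 0.1481 - 0.3167 = -0.1686 eV
Step 2: x = (mu-E)*eV/(kB*T) = -0.1686*1.602e-19/(1.381e-23*359.1) = -5.446
Step 3: exp(x) = 0.004312
Step 4: Xi = 1 + 0.004312 = 1.004

1.004


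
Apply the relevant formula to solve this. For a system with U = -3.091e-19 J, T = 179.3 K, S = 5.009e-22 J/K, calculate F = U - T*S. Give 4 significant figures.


Step 1: T*S = 179.3 * 5.009e-22 = 8.981e-20 J
Step 2: F = U - T*S = -3.091e-19 - 8.981e-20
Step 3: F = -3.989e-19 J

-3.989e-19


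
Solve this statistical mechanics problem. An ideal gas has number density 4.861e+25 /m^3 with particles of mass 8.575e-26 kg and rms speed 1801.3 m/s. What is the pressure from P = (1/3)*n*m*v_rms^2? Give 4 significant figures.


Step 1: v_rms^2 = 1801.3^2 = 3.245e+06
Step 2: n*m = 4.861e+25*8.575e-26 = 4.168
Step 3: P = (1/3)*4.168*3.245e+06 = 4.508e+06 Pa

4.508e+06


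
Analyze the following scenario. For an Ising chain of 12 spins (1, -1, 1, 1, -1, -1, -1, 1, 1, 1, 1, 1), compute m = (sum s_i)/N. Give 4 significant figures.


Step 1: Count up spins (+1): 8, down spins (-1): 4
Step 2: Total magnetization M = 8 - 4 = 4
Step 3: m = M/N = 4/12 = 0.3333

0.3333


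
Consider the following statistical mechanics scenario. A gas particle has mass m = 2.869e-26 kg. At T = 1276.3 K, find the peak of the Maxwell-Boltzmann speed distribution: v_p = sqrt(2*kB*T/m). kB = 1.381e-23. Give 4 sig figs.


Step 1: Numerator = 2*kB*T = 2*1.381e-23*1276.3 = 3.525e-20
Step 2: Ratio = 3.525e-20 / 2.869e-26 = 1.229e+06
Step 3: v_p = sqrt(1.229e+06) = 1108 m/s

1108


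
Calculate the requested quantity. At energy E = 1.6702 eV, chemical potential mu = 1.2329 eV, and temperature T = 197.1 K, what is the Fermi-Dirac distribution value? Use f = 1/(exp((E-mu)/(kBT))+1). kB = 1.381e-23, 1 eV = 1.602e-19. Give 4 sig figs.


Step 1: (E - mu) = 1.6702 - 1.2329 = 0.4373 eV
Step 2: Convert: (E-mu)*eV = 7.006e-20 J
Step 3: x = (E-mu)*eV/(kB*T) = 25.74
Step 4: f = 1/(exp(25.74)+1) = 6.645e-12

6.645e-12


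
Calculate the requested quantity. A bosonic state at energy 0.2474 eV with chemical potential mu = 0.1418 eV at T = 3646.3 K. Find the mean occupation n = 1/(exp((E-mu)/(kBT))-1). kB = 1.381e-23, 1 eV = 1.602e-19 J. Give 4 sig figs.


Step 1: (E - mu) = 0.1056 eV
Step 2: x = (E-mu)*eV/(kB*T) = 0.1056*1.602e-19/(1.381e-23*3646.3) = 0.336
Step 3: exp(x) = 1.399
Step 4: n = 1/(exp(x)-1) = 2.505

2.505


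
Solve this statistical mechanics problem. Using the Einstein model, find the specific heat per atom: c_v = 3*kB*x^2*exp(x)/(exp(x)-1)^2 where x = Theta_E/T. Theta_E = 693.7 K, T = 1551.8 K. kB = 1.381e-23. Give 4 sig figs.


Step 1: x = Theta_E/T = 693.7/1551.8 = 0.447
Step 2: x^2 = 0.1998
Step 3: exp(x) = 1.564
Step 4: c_v = 3*1.381e-23*0.1998*1.564/(1.564-1)^2 = 4.075e-23

4.075e-23


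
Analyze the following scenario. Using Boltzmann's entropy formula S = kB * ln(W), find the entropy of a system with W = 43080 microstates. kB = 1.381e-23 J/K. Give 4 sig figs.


Step 1: ln(W) = ln(43080) = 10.67
Step 2: S = kB * ln(W) = 1.381e-23 * 10.67
Step 3: S = 1.474e-22 J/K

1.474e-22


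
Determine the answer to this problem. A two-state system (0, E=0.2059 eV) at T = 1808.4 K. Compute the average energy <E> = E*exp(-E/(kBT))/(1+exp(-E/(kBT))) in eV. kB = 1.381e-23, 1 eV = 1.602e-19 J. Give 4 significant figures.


Step 1: beta*E = 0.2059*1.602e-19/(1.381e-23*1808.4) = 1.321
Step 2: exp(-beta*E) = 0.2669
Step 3: <E> = 0.2059*0.2669/(1+0.2669) = 0.04338 eV

0.04338


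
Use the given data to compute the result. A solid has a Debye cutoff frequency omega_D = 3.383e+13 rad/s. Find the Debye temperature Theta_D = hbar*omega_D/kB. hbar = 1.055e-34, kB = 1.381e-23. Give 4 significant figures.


Step 1: hbar*omega_D = 1.055e-34 * 3.383e+13 = 3.569e-21 J
Step 2: Theta_D = 3.569e-21 / 1.381e-23
Step 3: Theta_D = 258.4 K

258.4


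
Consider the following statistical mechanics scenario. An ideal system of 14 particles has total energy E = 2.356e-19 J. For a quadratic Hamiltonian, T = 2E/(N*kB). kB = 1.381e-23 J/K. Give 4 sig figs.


Step 1: Numerator = 2*E = 2*2.356e-19 = 4.712e-19 J
Step 2: Denominator = N*kB = 14*1.381e-23 = 1.933e-22
Step 3: T = 4.712e-19 / 1.933e-22 = 2437 K

2437


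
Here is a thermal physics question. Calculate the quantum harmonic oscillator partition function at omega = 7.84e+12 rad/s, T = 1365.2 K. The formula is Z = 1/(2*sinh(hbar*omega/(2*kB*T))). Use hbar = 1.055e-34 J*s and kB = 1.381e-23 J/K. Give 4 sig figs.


Step 1: Compute x = hbar*omega/(kB*T) = 1.055e-34*7.84e+12/(1.381e-23*1365.2) = 0.04387
Step 2: x/2 = 0.02194
Step 3: sinh(x/2) = 0.02194
Step 4: Z = 1/(2*0.02194) = 22.79

22.79


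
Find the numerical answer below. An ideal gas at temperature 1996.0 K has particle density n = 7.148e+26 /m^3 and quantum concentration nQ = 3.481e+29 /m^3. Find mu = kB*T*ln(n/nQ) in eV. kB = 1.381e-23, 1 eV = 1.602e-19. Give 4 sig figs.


Step 1: n/nQ = 7.148e+26/3.481e+29 = 0.002053
Step 2: ln(n/nQ) = -6.188
Step 3: mu = kB*T*ln(n/nQ) = 2.756e-20*-6.188 = -1.706e-19 J
Step 4: Convert to eV: -1.706e-19/1.602e-19 = -1.065 eV

-1.065


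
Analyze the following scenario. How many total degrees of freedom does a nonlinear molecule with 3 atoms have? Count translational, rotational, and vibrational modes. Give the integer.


Step 1: Translational DOF = 3
Step 2: Rotational DOF (nonlinear) = 3
Step 3: Vibrational DOF = 3*3 - 6 = 3
Step 4: Total = 3 + 3 + 3 = 9

9


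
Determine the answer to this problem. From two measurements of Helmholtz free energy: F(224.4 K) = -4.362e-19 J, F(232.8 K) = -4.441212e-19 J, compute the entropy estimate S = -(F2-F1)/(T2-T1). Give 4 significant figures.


Step 1: dF = F2 - F1 = -4.441212e-19 - (-4.362e-19) = -7.9212e-21 J
Step 2: dT = T2 - T1 = 232.8 - 224.4 = 8.4 K
Step 3: S = -dF/dT = -(-7.9212e-21)/8.4 = 9.43e-22 J/K

9.43e-22


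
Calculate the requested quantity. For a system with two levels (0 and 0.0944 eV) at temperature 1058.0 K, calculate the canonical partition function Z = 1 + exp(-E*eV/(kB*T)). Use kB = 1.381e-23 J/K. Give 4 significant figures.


Step 1: Compute beta*E = E*eV/(kB*T) = 0.0944*1.602e-19/(1.381e-23*1058.0) = 1.035
Step 2: exp(-beta*E) = exp(-1.035) = 0.3552
Step 3: Z = 1 + 0.3552 = 1.355

1.355


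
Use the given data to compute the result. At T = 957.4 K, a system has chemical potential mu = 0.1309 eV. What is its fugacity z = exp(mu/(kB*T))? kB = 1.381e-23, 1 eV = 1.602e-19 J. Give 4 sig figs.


Step 1: Convert mu to Joules: 0.1309*1.602e-19 = 2.097e-20 J
Step 2: kB*T = 1.381e-23*957.4 = 1.322e-20 J
Step 3: mu/(kB*T) = 1.586
Step 4: z = exp(1.586) = 4.884

4.884


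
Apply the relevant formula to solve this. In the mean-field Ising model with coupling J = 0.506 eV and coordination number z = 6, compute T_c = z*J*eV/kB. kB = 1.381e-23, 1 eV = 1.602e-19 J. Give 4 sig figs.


Step 1: z*J = 6*0.506 = 3.036 eV
Step 2: Convert to Joules: 3.036*1.602e-19 = 4.864e-19 J
Step 3: T_c = 4.864e-19 / 1.381e-23 = 3.522e+04 K

3.522e+04


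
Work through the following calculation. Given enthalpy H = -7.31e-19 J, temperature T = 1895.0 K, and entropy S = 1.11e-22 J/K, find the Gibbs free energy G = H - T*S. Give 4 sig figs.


Step 1: T*S = 1895.0 * 1.11e-22 = 2.103e-19 J
Step 2: G = H - T*S = -7.31e-19 - 2.103e-19
Step 3: G = -9.413e-19 J

-9.413e-19


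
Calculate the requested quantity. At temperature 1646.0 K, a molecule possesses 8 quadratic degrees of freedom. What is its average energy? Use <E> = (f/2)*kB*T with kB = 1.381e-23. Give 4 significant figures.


Step 1: f/2 = 8/2 = 4
Step 2: kB*T = 1.381e-23 * 1646.0 = 2.273e-20
Step 3: <E> = 4 * 2.273e-20 = 9.093e-20 J

9.093e-20


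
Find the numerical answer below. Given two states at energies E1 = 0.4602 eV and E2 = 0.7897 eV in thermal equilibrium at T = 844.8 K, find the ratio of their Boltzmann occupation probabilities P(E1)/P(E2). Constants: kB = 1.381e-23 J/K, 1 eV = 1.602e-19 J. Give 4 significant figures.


Step 1: Compute energy difference dE = E1 - E2 = 0.4602 - 0.7897 = -0.3295 eV
Step 2: Convert to Joules: dE_J = -0.3295 * 1.602e-19 = -5.279e-20 J
Step 3: Compute exponent = -dE_J / (kB * T) = -(-5.279e-20) / (1.381e-23 * 844.8) = 4.524
Step 4: P(E1)/P(E2) = exp(4.524) = 92.25

92.25


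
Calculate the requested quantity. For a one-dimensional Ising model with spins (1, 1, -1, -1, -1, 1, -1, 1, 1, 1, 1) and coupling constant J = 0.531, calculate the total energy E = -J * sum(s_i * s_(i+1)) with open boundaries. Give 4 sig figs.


Step 1: Nearest-neighbor products: 1, -1, 1, 1, -1, -1, -1, 1, 1, 1
Step 2: Sum of products = 2
Step 3: E = -0.531 * 2 = -1.062

-1.062


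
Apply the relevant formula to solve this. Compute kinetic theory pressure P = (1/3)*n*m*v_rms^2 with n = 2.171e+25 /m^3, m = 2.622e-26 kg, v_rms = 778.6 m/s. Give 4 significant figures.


Step 1: v_rms^2 = 778.6^2 = 6.062e+05
Step 2: n*m = 2.171e+25*2.622e-26 = 0.5692
Step 3: P = (1/3)*0.5692*6.062e+05 = 1.15e+05 Pa

1.15e+05


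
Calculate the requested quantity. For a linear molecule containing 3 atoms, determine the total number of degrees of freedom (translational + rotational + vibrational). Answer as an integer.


Step 1: Translational DOF = 3
Step 2: Rotational DOF (linear) = 2
Step 3: Vibrational DOF = 3*3 - 5 = 4
Step 4: Total = 3 + 2 + 4 = 9

9


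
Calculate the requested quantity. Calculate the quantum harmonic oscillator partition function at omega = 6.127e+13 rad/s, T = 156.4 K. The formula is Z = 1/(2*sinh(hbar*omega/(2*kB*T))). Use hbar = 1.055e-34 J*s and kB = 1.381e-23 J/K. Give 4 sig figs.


Step 1: Compute x = hbar*omega/(kB*T) = 1.055e-34*6.127e+13/(1.381e-23*156.4) = 2.993
Step 2: x/2 = 1.496
Step 3: sinh(x/2) = 2.121
Step 4: Z = 1/(2*2.121) = 0.2358

0.2358


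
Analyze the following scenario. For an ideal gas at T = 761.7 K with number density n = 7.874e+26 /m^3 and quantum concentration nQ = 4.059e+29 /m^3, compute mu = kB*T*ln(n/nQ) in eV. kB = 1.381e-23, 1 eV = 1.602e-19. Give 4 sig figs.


Step 1: n/nQ = 7.874e+26/4.059e+29 = 0.00194
Step 2: ln(n/nQ) = -6.245
Step 3: mu = kB*T*ln(n/nQ) = 1.052e-20*-6.245 = -6.569e-20 J
Step 4: Convert to eV: -6.569e-20/1.602e-19 = -0.4101 eV

-0.4101


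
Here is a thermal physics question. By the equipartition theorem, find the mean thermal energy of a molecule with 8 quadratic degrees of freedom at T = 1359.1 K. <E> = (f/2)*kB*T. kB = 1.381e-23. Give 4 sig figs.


Step 1: f/2 = 8/2 = 4
Step 2: kB*T = 1.381e-23 * 1359.1 = 1.877e-20
Step 3: <E> = 4 * 1.877e-20 = 7.508e-20 J

7.508e-20


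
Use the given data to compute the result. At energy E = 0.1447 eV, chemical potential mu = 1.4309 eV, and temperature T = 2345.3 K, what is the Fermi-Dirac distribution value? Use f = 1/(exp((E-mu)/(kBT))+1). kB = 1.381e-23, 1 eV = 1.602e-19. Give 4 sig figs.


Step 1: (E - mu) = 0.1447 - 1.4309 = -1.286 eV
Step 2: Convert: (E-mu)*eV = -2.06e-19 J
Step 3: x = (E-mu)*eV/(kB*T) = -6.362
Step 4: f = 1/(exp(-6.362)+1) = 0.9983

0.9983


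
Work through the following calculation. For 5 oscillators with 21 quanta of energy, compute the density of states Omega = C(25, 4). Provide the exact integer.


Step 1: Use binomial coefficient C(25, 4)
Step 2: Numerator = 25! / 21!
Step 3: Denominator = 4!
Step 4: Omega = 12650

12650


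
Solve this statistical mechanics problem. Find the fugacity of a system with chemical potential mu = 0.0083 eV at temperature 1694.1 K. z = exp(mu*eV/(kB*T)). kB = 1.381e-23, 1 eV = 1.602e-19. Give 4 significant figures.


Step 1: Convert mu to Joules: 0.0083*1.602e-19 = 1.33e-21 J
Step 2: kB*T = 1.381e-23*1694.1 = 2.34e-20 J
Step 3: mu/(kB*T) = 0.05683
Step 4: z = exp(0.05683) = 1.058

1.058


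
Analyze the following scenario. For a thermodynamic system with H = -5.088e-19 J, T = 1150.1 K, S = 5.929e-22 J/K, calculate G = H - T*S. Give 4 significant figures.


Step 1: T*S = 1150.1 * 5.929e-22 = 6.819e-19 J
Step 2: G = H - T*S = -5.088e-19 - 6.819e-19
Step 3: G = -1.191e-18 J

-1.191e-18


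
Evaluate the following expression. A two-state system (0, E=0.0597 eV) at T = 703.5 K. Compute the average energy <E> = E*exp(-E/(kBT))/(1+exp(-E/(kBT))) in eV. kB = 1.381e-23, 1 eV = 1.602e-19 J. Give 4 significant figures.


Step 1: beta*E = 0.0597*1.602e-19/(1.381e-23*703.5) = 0.9844
Step 2: exp(-beta*E) = 0.3737
Step 3: <E> = 0.0597*0.3737/(1+0.3737) = 0.01624 eV

0.01624


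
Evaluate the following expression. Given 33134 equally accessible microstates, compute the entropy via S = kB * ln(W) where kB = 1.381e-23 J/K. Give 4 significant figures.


Step 1: ln(W) = ln(33134) = 10.41
Step 2: S = kB * ln(W) = 1.381e-23 * 10.41
Step 3: S = 1.437e-22 J/K

1.437e-22


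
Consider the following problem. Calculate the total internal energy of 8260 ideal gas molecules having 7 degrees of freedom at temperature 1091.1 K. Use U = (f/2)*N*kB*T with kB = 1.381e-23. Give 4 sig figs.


Step 1: f/2 = 7/2 = 3.5
Step 2: N*kB*T = 8260*1.381e-23*1091.1 = 1.245e-16
Step 3: U = 3.5 * 1.245e-16 = 4.356e-16 J

4.356e-16


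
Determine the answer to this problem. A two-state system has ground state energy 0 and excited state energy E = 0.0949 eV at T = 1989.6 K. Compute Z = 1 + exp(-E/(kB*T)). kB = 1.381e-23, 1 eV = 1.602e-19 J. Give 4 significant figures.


Step 1: Compute beta*E = E*eV/(kB*T) = 0.0949*1.602e-19/(1.381e-23*1989.6) = 0.5533
Step 2: exp(-beta*E) = exp(-0.5533) = 0.575
Step 3: Z = 1 + 0.575 = 1.575

1.575


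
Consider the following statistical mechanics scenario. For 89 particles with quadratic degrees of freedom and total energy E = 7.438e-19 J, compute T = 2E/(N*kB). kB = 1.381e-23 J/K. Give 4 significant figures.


Step 1: Numerator = 2*E = 2*7.438e-19 = 1.488e-18 J
Step 2: Denominator = N*kB = 89*1.381e-23 = 1.229e-21
Step 3: T = 1.488e-18 / 1.229e-21 = 1210 K

1210


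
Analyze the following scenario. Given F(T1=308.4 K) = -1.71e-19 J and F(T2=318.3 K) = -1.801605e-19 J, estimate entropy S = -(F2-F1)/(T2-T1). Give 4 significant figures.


Step 1: dF = F2 - F1 = -1.801605e-19 - (-1.71e-19) = -9.1605e-21 J
Step 2: dT = T2 - T1 = 318.3 - 308.4 = 9.9 K
Step 3: S = -dF/dT = -(-9.1605e-21)/9.9 = 9.253e-22 J/K

9.253e-22


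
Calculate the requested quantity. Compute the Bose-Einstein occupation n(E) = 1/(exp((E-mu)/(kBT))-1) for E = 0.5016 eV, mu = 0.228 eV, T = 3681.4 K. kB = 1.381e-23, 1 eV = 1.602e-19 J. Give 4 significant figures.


Step 1: (E - mu) = 0.2736 eV
Step 2: x = (E-mu)*eV/(kB*T) = 0.2736*1.602e-19/(1.381e-23*3681.4) = 0.8621
Step 3: exp(x) = 2.368
Step 4: n = 1/(exp(x)-1) = 0.7309

0.7309


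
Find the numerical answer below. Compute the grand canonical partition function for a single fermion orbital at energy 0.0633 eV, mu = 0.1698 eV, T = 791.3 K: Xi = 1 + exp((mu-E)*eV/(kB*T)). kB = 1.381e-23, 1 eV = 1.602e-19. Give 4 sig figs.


Step 1: (mu - E) = 0.1698 - 0.0633 = 0.1065 eV
Step 2: x = (mu-E)*eV/(kB*T) = 0.1065*1.602e-19/(1.381e-23*791.3) = 1.561
Step 3: exp(x) = 4.765
Step 4: Xi = 1 + 4.765 = 5.765

5.765


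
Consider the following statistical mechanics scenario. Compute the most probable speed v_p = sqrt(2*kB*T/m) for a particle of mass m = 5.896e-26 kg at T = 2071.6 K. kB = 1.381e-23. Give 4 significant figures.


Step 1: Numerator = 2*kB*T = 2*1.381e-23*2071.6 = 5.722e-20
Step 2: Ratio = 5.722e-20 / 5.896e-26 = 9.704e+05
Step 3: v_p = sqrt(9.704e+05) = 985.1 m/s

985.1


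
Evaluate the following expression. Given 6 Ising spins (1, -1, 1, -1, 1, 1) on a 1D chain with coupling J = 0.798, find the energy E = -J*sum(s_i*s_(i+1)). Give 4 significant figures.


Step 1: Nearest-neighbor products: -1, -1, -1, -1, 1
Step 2: Sum of products = -3
Step 3: E = -0.798 * -3 = 2.394

2.394


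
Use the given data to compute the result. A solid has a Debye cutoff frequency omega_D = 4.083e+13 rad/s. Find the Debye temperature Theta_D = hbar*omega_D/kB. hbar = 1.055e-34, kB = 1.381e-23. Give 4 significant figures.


Step 1: hbar*omega_D = 1.055e-34 * 4.083e+13 = 4.308e-21 J
Step 2: Theta_D = 4.308e-21 / 1.381e-23
Step 3: Theta_D = 311.9 K

311.9


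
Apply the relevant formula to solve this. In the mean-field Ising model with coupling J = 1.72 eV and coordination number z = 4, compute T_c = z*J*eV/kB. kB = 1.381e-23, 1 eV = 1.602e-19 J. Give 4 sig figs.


Step 1: z*J = 4*1.72 = 6.88 eV
Step 2: Convert to Joules: 6.88*1.602e-19 = 1.102e-18 J
Step 3: T_c = 1.102e-18 / 1.381e-23 = 7.981e+04 K

7.981e+04


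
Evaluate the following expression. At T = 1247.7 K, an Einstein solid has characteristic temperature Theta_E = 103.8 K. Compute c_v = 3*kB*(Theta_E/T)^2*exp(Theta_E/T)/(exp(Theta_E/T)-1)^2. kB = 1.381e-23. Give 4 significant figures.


Step 1: x = Theta_E/T = 103.8/1247.7 = 0.08319
Step 2: x^2 = 0.006921
Step 3: exp(x) = 1.087
Step 4: c_v = 3*1.381e-23*0.006921*1.087/(1.087-1)^2 = 4.141e-23

4.141e-23


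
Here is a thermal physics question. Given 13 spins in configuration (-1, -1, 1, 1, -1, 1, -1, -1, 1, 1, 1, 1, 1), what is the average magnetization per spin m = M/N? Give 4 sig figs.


Step 1: Count up spins (+1): 8, down spins (-1): 5
Step 2: Total magnetization M = 8 - 5 = 3
Step 3: m = M/N = 3/13 = 0.2308

0.2308


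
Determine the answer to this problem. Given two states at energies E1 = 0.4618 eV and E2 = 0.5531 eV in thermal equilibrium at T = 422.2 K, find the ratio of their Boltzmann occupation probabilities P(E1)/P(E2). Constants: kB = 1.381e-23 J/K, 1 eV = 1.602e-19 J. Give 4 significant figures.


Step 1: Compute energy difference dE = E1 - E2 = 0.4618 - 0.5531 = -0.0913 eV
Step 2: Convert to Joules: dE_J = -0.0913 * 1.602e-19 = -1.463e-20 J
Step 3: Compute exponent = -dE_J / (kB * T) = -(-1.463e-20) / (1.381e-23 * 422.2) = 2.509
Step 4: P(E1)/P(E2) = exp(2.509) = 12.29

12.29


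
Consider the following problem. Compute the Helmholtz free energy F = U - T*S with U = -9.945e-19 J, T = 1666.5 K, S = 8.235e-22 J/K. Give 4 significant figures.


Step 1: T*S = 1666.5 * 8.235e-22 = 1.372e-18 J
Step 2: F = U - T*S = -9.945e-19 - 1.372e-18
Step 3: F = -2.367e-18 J

-2.367e-18


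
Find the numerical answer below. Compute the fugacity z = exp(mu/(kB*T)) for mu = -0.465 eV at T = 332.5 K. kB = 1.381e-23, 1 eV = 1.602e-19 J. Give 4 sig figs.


Step 1: Convert mu to Joules: -0.465*1.602e-19 = -7.449e-20 J
Step 2: kB*T = 1.381e-23*332.5 = 4.592e-21 J
Step 3: mu/(kB*T) = -16.22
Step 4: z = exp(-16.22) = 9.004e-08

9.004e-08


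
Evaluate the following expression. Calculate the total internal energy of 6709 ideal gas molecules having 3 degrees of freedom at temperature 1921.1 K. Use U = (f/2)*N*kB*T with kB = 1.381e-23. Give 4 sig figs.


Step 1: f/2 = 3/2 = 1.5
Step 2: N*kB*T = 6709*1.381e-23*1921.1 = 1.78e-16
Step 3: U = 1.5 * 1.78e-16 = 2.67e-16 J

2.67e-16


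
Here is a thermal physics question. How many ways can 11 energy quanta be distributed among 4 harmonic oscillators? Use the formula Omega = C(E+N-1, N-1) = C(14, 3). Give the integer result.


Step 1: Use binomial coefficient C(14, 3)
Step 2: Numerator = 14! / 11!
Step 3: Denominator = 3!
Step 4: Omega = 364

364


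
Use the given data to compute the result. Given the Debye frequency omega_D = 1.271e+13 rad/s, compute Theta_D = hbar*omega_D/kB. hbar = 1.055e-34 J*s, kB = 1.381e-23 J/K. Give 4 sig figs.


Step 1: hbar*omega_D = 1.055e-34 * 1.271e+13 = 1.341e-21 J
Step 2: Theta_D = 1.341e-21 / 1.381e-23
Step 3: Theta_D = 97.1 K

97.1


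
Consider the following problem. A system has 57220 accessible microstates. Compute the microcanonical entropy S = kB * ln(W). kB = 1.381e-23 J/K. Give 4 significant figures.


Step 1: ln(W) = ln(57220) = 10.95
Step 2: S = kB * ln(W) = 1.381e-23 * 10.95
Step 3: S = 1.513e-22 J/K

1.513e-22


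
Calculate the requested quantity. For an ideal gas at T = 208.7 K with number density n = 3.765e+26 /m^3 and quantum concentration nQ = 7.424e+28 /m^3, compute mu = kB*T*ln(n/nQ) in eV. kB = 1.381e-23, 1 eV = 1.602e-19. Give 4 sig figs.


Step 1: n/nQ = 3.765e+26/7.424e+28 = 0.005071
Step 2: ln(n/nQ) = -5.284
Step 3: mu = kB*T*ln(n/nQ) = 2.882e-21*-5.284 = -1.523e-20 J
Step 4: Convert to eV: -1.523e-20/1.602e-19 = -0.09507 eV

-0.09507


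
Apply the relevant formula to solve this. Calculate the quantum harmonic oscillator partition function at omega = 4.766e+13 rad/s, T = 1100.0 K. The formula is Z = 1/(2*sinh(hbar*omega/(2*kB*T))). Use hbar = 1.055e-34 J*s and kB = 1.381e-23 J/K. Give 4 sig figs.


Step 1: Compute x = hbar*omega/(kB*T) = 1.055e-34*4.766e+13/(1.381e-23*1100.0) = 0.331
Step 2: x/2 = 0.1655
Step 3: sinh(x/2) = 0.1663
Step 4: Z = 1/(2*0.1663) = 3.007

3.007


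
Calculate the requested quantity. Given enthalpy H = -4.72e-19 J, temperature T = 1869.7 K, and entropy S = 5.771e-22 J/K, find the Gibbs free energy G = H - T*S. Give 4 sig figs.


Step 1: T*S = 1869.7 * 5.771e-22 = 1.079e-18 J
Step 2: G = H - T*S = -4.72e-19 - 1.079e-18
Step 3: G = -1.551e-18 J

-1.551e-18


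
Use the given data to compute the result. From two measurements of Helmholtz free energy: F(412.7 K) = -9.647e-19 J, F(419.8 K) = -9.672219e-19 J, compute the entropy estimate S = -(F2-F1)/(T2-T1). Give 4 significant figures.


Step 1: dF = F2 - F1 = -9.672219e-19 - (-9.647e-19) = -2.5219e-21 J
Step 2: dT = T2 - T1 = 419.8 - 412.7 = 7.1 K
Step 3: S = -dF/dT = -(-2.5219e-21)/7.1 = 3.552e-22 J/K

3.552e-22


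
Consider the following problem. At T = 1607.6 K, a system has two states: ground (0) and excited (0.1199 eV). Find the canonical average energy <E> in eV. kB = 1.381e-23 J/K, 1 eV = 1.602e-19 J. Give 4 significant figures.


Step 1: beta*E = 0.1199*1.602e-19/(1.381e-23*1607.6) = 0.8652
Step 2: exp(-beta*E) = 0.421
Step 3: <E> = 0.1199*0.421/(1+0.421) = 0.03552 eV

0.03552


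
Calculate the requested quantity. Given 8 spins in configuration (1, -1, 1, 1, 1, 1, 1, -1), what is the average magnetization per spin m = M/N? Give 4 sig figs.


Step 1: Count up spins (+1): 6, down spins (-1): 2
Step 2: Total magnetization M = 6 - 2 = 4
Step 3: m = M/N = 4/8 = 0.5

0.5


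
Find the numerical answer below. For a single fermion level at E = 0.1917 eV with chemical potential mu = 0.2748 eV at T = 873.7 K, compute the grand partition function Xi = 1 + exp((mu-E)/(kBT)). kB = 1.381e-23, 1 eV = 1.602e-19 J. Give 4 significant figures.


Step 1: (mu - E) = 0.2748 - 0.1917 = 0.0831 eV
Step 2: x = (mu-E)*eV/(kB*T) = 0.0831*1.602e-19/(1.381e-23*873.7) = 1.103
Step 3: exp(x) = 3.014
Step 4: Xi = 1 + 3.014 = 4.014

4.014


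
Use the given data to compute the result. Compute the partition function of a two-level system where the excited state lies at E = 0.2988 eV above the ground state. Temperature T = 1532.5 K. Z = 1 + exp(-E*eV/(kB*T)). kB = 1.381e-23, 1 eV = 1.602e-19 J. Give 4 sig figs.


Step 1: Compute beta*E = E*eV/(kB*T) = 0.2988*1.602e-19/(1.381e-23*1532.5) = 2.262
Step 2: exp(-beta*E) = exp(-2.262) = 0.1042
Step 3: Z = 1 + 0.1042 = 1.104

1.104


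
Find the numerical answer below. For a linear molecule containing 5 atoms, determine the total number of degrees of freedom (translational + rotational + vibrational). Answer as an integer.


Step 1: Translational DOF = 3
Step 2: Rotational DOF (linear) = 2
Step 3: Vibrational DOF = 3*5 - 5 = 10
Step 4: Total = 3 + 2 + 10 = 15

15


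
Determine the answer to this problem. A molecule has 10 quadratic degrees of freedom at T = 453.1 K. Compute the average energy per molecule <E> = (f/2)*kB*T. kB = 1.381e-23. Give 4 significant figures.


Step 1: f/2 = 10/2 = 5
Step 2: kB*T = 1.381e-23 * 453.1 = 6.257e-21
Step 3: <E> = 5 * 6.257e-21 = 3.129e-20 J

3.129e-20


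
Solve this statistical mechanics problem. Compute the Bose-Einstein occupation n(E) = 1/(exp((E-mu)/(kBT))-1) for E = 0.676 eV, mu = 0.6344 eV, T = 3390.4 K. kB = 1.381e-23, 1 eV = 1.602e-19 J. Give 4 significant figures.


Step 1: (E - mu) = 0.0416 eV
Step 2: x = (E-mu)*eV/(kB*T) = 0.0416*1.602e-19/(1.381e-23*3390.4) = 0.1423
Step 3: exp(x) = 1.153
Step 4: n = 1/(exp(x)-1) = 6.538

6.538


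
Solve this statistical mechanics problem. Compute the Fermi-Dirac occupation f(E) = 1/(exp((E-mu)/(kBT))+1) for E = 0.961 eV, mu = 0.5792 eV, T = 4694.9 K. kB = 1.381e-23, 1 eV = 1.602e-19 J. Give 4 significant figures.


Step 1: (E - mu) = 0.961 - 0.5792 = 0.3818 eV
Step 2: Convert: (E-mu)*eV = 6.116e-20 J
Step 3: x = (E-mu)*eV/(kB*T) = 0.9434
Step 4: f = 1/(exp(0.9434)+1) = 0.2802

0.2802


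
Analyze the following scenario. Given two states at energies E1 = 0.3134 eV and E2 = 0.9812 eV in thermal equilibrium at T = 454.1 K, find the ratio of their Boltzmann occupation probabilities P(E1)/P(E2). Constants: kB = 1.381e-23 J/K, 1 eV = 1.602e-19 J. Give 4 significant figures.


Step 1: Compute energy difference dE = E1 - E2 = 0.3134 - 0.9812 = -0.6678 eV
Step 2: Convert to Joules: dE_J = -0.6678 * 1.602e-19 = -1.07e-19 J
Step 3: Compute exponent = -dE_J / (kB * T) = -(-1.07e-19) / (1.381e-23 * 454.1) = 17.06
Step 4: P(E1)/P(E2) = exp(17.06) = 2.563e+07

2.563e+07


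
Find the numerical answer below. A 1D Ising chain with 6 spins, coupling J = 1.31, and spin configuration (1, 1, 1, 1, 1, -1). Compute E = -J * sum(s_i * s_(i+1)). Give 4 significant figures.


Step 1: Nearest-neighbor products: 1, 1, 1, 1, -1
Step 2: Sum of products = 3
Step 3: E = -1.31 * 3 = -3.93

-3.93


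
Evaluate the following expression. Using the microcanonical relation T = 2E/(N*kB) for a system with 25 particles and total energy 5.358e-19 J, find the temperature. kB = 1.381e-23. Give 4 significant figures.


Step 1: Numerator = 2*E = 2*5.358e-19 = 1.072e-18 J
Step 2: Denominator = N*kB = 25*1.381e-23 = 3.452e-22
Step 3: T = 1.072e-18 / 3.452e-22 = 3104 K

3104


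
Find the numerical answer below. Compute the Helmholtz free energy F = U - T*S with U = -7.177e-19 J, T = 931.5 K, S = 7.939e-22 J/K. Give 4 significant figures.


Step 1: T*S = 931.5 * 7.939e-22 = 7.395e-19 J
Step 2: F = U - T*S = -7.177e-19 - 7.395e-19
Step 3: F = -1.457e-18 J

-1.457e-18


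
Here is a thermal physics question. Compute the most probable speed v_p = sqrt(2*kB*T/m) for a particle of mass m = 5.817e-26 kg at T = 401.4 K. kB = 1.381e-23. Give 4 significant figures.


Step 1: Numerator = 2*kB*T = 2*1.381e-23*401.4 = 1.109e-20
Step 2: Ratio = 1.109e-20 / 5.817e-26 = 1.906e+05
Step 3: v_p = sqrt(1.906e+05) = 436.6 m/s

436.6


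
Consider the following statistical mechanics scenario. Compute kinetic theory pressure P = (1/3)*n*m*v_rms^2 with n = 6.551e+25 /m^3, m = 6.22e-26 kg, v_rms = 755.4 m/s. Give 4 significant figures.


Step 1: v_rms^2 = 755.4^2 = 5.706e+05
Step 2: n*m = 6.551e+25*6.22e-26 = 4.075
Step 3: P = (1/3)*4.075*5.706e+05 = 7.751e+05 Pa

7.751e+05


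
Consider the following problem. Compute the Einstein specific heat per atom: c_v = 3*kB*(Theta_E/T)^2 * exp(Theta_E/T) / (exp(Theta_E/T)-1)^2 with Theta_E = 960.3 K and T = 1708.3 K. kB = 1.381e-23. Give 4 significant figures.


Step 1: x = Theta_E/T = 960.3/1708.3 = 0.5621
Step 2: x^2 = 0.316
Step 3: exp(x) = 1.754
Step 4: c_v = 3*1.381e-23*0.316*1.754/(1.754-1)^2 = 4.036e-23

4.036e-23


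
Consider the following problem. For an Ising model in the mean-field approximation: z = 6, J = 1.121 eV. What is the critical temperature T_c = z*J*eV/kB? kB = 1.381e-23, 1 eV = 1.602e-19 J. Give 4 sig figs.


Step 1: z*J = 6*1.121 = 6.726 eV
Step 2: Convert to Joules: 6.726*1.602e-19 = 1.078e-18 J
Step 3: T_c = 1.078e-18 / 1.381e-23 = 7.802e+04 K

7.802e+04


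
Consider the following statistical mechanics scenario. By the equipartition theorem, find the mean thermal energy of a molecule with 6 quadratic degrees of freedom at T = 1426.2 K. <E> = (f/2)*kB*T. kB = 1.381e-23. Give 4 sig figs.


Step 1: f/2 = 6/2 = 3
Step 2: kB*T = 1.381e-23 * 1426.2 = 1.97e-20
Step 3: <E> = 3 * 1.97e-20 = 5.909e-20 J

5.909e-20


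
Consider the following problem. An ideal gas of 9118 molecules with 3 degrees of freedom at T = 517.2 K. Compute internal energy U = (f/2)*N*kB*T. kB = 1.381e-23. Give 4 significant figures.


Step 1: f/2 = 3/2 = 1.5
Step 2: N*kB*T = 9118*1.381e-23*517.2 = 6.513e-17
Step 3: U = 1.5 * 6.513e-17 = 9.769e-17 J

9.769e-17


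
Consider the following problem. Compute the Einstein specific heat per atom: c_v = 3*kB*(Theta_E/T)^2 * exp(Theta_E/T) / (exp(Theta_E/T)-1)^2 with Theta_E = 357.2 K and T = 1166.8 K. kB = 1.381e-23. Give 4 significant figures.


Step 1: x = Theta_E/T = 357.2/1166.8 = 0.3061
Step 2: x^2 = 0.09372
Step 3: exp(x) = 1.358
Step 4: c_v = 3*1.381e-23*0.09372*1.358/(1.358-1)^2 = 4.111e-23

4.111e-23


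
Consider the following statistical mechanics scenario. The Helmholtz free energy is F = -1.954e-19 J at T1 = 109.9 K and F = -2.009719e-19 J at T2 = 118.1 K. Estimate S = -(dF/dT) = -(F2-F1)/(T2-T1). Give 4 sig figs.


Step 1: dF = F2 - F1 = -2.009719e-19 - (-1.954e-19) = -5.5719e-21 J
Step 2: dT = T2 - T1 = 118.1 - 109.9 = 8.2 K
Step 3: S = -dF/dT = -(-5.5719e-21)/8.2 = 6.795e-22 J/K

6.795e-22


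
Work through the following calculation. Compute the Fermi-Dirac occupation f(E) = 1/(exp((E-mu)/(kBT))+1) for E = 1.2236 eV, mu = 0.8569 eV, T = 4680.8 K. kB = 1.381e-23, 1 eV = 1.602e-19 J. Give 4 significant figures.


Step 1: (E - mu) = 1.2236 - 0.8569 = 0.3667 eV
Step 2: Convert: (E-mu)*eV = 5.875e-20 J
Step 3: x = (E-mu)*eV/(kB*T) = 0.9088
Step 4: f = 1/(exp(0.9088)+1) = 0.2872

0.2872


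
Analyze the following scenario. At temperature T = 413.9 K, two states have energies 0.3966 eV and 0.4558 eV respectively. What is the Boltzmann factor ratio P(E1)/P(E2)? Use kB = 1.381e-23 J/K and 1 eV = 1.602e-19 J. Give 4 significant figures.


Step 1: Compute energy difference dE = E1 - E2 = 0.3966 - 0.4558 = -0.0592 eV
Step 2: Convert to Joules: dE_J = -0.0592 * 1.602e-19 = -9.484e-21 J
Step 3: Compute exponent = -dE_J / (kB * T) = -(-9.484e-21) / (1.381e-23 * 413.9) = 1.659
Step 4: P(E1)/P(E2) = exp(1.659) = 5.255

5.255


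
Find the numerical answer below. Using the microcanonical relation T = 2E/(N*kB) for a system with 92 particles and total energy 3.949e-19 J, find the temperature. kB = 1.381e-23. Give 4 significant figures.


Step 1: Numerator = 2*E = 2*3.949e-19 = 7.898e-19 J
Step 2: Denominator = N*kB = 92*1.381e-23 = 1.271e-21
Step 3: T = 7.898e-19 / 1.271e-21 = 621.6 K

621.6


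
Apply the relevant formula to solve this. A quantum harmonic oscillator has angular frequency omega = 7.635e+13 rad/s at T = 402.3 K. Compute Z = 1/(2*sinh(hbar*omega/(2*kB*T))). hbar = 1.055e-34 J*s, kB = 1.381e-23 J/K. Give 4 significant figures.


Step 1: Compute x = hbar*omega/(kB*T) = 1.055e-34*7.635e+13/(1.381e-23*402.3) = 1.45
Step 2: x/2 = 0.7249
Step 3: sinh(x/2) = 0.7901
Step 4: Z = 1/(2*0.7901) = 0.6328

0.6328


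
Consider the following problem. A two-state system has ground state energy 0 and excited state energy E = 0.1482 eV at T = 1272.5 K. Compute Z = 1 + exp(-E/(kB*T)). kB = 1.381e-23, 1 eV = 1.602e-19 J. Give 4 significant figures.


Step 1: Compute beta*E = E*eV/(kB*T) = 0.1482*1.602e-19/(1.381e-23*1272.5) = 1.351
Step 2: exp(-beta*E) = exp(-1.351) = 0.259
Step 3: Z = 1 + 0.259 = 1.259

1.259


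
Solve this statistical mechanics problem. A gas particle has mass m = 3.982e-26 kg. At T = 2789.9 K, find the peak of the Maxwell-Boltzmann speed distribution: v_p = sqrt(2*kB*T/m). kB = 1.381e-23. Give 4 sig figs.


Step 1: Numerator = 2*kB*T = 2*1.381e-23*2789.9 = 7.706e-20
Step 2: Ratio = 7.706e-20 / 3.982e-26 = 1.935e+06
Step 3: v_p = sqrt(1.935e+06) = 1391 m/s

1391


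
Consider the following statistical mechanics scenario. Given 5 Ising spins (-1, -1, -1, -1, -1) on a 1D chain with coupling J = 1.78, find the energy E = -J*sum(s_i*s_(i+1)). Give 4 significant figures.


Step 1: Nearest-neighbor products: 1, 1, 1, 1
Step 2: Sum of products = 4
Step 3: E = -1.78 * 4 = -7.12

-7.12


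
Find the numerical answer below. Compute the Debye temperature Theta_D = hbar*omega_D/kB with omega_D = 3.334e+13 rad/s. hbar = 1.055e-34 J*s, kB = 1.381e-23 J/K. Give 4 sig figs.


Step 1: hbar*omega_D = 1.055e-34 * 3.334e+13 = 3.517e-21 J
Step 2: Theta_D = 3.517e-21 / 1.381e-23
Step 3: Theta_D = 254.7 K

254.7
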